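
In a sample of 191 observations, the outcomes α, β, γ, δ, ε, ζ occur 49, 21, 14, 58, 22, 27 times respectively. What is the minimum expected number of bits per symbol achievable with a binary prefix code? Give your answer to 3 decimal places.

2.440 bits/symbol

Probabilities are the counts divided by 191.
Repeatedly combine the two least-probable nodes; the expected code length is the sum of the merged weights.
merge 14/191 + 21/191 → 35/191
merge 22/191 + 27/191 → 49/191
merge 35/191 + 49/191 → 84/191
merge 49/191 + 58/191 → 107/191
merge 84/191 + 107/191 → 1
L = 35/191 + 49/191 + 84/191 + 107/191 + 1 = 466/191 ≈ 2.440 bits/symbol.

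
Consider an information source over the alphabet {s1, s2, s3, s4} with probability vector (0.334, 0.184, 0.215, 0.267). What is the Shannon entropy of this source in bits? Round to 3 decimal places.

1.963 bits

H = −Σ pᵢ log₂ pᵢ.
−0.334·log₂(0.334) = 0.5284
−0.184·log₂(0.184) = 0.4494
−0.215·log₂(0.215) = 0.4768
−0.267·log₂(0.267) = 0.5087
Sum ≈ 1.9632 → 1.963 bits.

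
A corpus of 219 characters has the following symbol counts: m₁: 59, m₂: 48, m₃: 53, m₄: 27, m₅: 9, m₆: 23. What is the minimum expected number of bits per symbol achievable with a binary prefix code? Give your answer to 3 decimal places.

2.416 bits/symbol

Probabilities are the counts divided by 219.
Repeatedly combine the two least-probable nodes; the expected code length is the sum of the merged weights.
merge 3/73 + 23/219 → 32/219
merge 9/73 + 32/219 → 59/219
merge 16/73 + 53/219 → 101/219
merge 59/219 + 59/219 → 118/219
merge 101/219 + 118/219 → 1
L = 32/219 + 59/219 + 101/219 + 118/219 + 1 = 529/219 ≈ 2.416 bits/symbol.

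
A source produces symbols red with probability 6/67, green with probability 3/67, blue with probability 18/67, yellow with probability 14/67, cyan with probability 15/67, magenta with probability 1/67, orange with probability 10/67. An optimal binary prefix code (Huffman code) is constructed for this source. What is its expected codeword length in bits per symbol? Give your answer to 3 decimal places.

2.507 bits/symbol

Repeatedly combine the two least-probable nodes; the expected code length is the sum of the merged weights.
merge 1/67 + 3/67 → 4/67
merge 4/67 + 6/67 → 10/67
merge 10/67 + 10/67 → 20/67
merge 14/67 + 15/67 → 29/67
merge 18/67 + 20/67 → 38/67
merge 29/67 + 38/67 → 1
L = 4/67 + 10/67 + 20/67 + 29/67 + 38/67 + 1 = 168/67 ≈ 2.507 bits/symbol.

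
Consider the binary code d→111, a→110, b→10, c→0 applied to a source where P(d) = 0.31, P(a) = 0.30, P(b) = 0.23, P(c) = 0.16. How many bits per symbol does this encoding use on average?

2.45 bits/symbol

L̄ = Σ pᵢ·ℓᵢ = 0.31·3 + 0.30·3 + 0.23·2 + 0.16·1 = 2.45 bits/symbol.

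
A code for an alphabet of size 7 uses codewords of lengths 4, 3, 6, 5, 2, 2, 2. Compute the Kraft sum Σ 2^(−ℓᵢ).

With common denominator 2^6 = 64: Σ 2^(−ℓᵢ) = 4/64 + 8/64 + 1/64 + 2/64 + 16/64 + 16/64 + 16/64 = 63/64 = 0.984375.

0.984375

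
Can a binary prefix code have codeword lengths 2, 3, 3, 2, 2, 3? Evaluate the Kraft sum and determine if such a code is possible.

With common denominator 2^3 = 8: Σ 2^(−ℓᵢ) = 2/8 + 1/8 + 1/8 + 2/8 + 2/8 + 1/8 = 9/8 = 1.125.
Kraft's inequality requires Σ ≤ 1; here Σ = 1.125 > 1, so no such prefix code exists.

1.125; no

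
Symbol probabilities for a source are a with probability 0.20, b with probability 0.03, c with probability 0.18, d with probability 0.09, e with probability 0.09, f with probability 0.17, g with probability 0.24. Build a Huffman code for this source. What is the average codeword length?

Repeatedly combine the two least-probable nodes; the expected code length is the sum of the merged weights.
merge 3/100 + 9/100 → 3/25
merge 9/100 + 3/25 → 21/100
merge 17/100 + 9/50 → 7/20
merge 1/5 + 21/100 → 41/100
merge 6/25 + 7/20 → 59/100
merge 41/100 + 59/100 → 1
L = 3/25 + 21/100 + 7/20 + 41/100 + 59/100 + 1 = 67/25 = 2.68 bits/symbol.

2.68 bits/symbol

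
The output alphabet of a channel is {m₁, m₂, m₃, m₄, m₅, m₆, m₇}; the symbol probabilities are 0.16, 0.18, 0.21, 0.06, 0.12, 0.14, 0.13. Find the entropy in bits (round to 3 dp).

H = −Σ pᵢ log₂ pᵢ.
−0.16·log₂(0.16) = 0.4230
−0.18·log₂(0.18) = 0.4453
−0.21·log₂(0.21) = 0.4728
−0.06·log₂(0.06) = 0.2435
−0.12·log₂(0.12) = 0.3671
−0.14·log₂(0.14) = 0.3971
−0.13·log₂(0.13) = 0.3826
Sum ≈ 2.7315 → 2.732 bits.

2.732 bits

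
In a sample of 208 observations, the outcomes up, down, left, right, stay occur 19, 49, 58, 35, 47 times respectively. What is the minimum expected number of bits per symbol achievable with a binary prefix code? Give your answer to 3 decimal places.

2.260 bits/symbol

Probabilities are the counts divided by 208.
Repeatedly combine the two least-probable nodes; the expected code length is the sum of the merged weights.
merge 19/208 + 35/208 → 27/104
merge 47/208 + 49/208 → 6/13
merge 27/104 + 29/104 → 7/13
merge 6/13 + 7/13 → 1
L = 27/104 + 6/13 + 7/13 + 1 = 235/104 ≈ 2.260 bits/symbol.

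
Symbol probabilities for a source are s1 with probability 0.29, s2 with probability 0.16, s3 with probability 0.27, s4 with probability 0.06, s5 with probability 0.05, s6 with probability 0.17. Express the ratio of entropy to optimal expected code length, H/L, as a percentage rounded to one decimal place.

98.5%

Entropy H = −Σ p log₂ p ≈ 2.3452 bits.
Huffman merges: 1/20+3/50→11/100; 11/100+4/25→27/100; 17/100+27/100→11/25; 27/100+29/100→14/25; 11/25+14/25→1. L = 119/50 ≈ 2.3800.
Efficiency = H/L = 2.3452/2.3800 = 98.5%.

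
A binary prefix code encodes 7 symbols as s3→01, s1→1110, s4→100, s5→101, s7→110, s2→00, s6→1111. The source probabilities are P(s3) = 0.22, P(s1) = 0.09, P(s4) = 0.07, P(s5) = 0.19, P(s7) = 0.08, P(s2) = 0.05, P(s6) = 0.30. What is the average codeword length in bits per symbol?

L̄ = Σ pᵢ·ℓᵢ = 0.22·2 + 0.09·4 + 0.07·3 + 0.19·3 + 0.08·3 + 0.05·2 + 0.30·4 = 3.12 bits/symbol.

3.12 bits/symbol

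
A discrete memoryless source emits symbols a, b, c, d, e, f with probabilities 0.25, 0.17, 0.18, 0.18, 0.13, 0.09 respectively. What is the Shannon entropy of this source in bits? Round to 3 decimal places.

H = −Σ pᵢ log₂ pᵢ.
−0.25·log₂(0.25) = 0.5000
−0.17·log₂(0.17) = 0.4346
−0.18·log₂(0.18) = 0.4453
−0.18·log₂(0.18) = 0.4453
−0.13·log₂(0.13) = 0.3826
−0.09·log₂(0.09) = 0.3127
Sum ≈ 2.5205 → 2.521 bits.

2.521 bits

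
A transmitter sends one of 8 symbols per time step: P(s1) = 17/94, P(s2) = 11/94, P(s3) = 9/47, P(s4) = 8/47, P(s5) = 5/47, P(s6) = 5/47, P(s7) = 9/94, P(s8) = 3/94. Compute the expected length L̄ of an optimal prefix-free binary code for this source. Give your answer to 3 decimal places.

2.936 bits/symbol

Repeatedly combine the two least-probable nodes; the expected code length is the sum of the merged weights.
merge 3/94 + 9/94 → 6/47
merge 5/47 + 5/47 → 10/47
merge 11/94 + 6/47 → 23/94
merge 8/47 + 17/94 → 33/94
merge 9/47 + 10/47 → 19/47
merge 23/94 + 33/94 → 28/47
merge 19/47 + 28/47 → 1
L = 6/47 + 10/47 + 23/94 + 33/94 + 19/47 + 28/47 + 1 = 138/47 ≈ 2.936 bits/symbol.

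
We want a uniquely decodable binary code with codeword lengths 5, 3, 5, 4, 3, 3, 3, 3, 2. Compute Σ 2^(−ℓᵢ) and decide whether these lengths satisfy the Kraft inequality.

1; yes

With common denominator 2^5 = 32: Σ 2^(−ℓᵢ) = 1/32 + 4/32 + 1/32 + 2/32 + 4/32 + 4/32 + 4/32 + 4/32 + 8/32 = 32/32 = 1.
Kraft's inequality requires Σ ≤ 1; here Σ = 1 ≤ 1, so such a prefix code exists.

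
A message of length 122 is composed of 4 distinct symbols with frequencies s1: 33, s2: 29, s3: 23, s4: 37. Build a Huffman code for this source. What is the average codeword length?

2 bits/symbol

Probabilities are the counts divided by 122.
Repeatedly combine the two least-probable nodes; the expected code length is the sum of the merged weights.
merge 23/122 + 29/122 → 26/61
merge 33/122 + 37/122 → 35/61
merge 26/61 + 35/61 → 1
L = 26/61 + 35/61 + 1 = 2 bits/symbol.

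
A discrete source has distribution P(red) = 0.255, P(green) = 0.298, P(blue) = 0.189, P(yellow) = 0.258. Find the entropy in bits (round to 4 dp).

1.9818 bits

H = −Σ pᵢ log₂ pᵢ.
−0.255·log₂(0.255) = 0.5027
−0.298·log₂(0.298) = 0.5205
−0.189·log₂(0.189) = 0.4543
−0.258·log₂(0.258) = 0.5043
Sum ≈ 1.9818 → 1.9818 bits.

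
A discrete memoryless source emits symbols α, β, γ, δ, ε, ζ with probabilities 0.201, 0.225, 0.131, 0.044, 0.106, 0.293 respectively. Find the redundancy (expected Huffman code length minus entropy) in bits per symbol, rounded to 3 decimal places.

0.037 bits

Entropy H = −Σ p log₂ p ≈ 2.3940 bits.
Huffman merges: 11/250+53/500→3/20; 131/1000+3/20→281/1000; 201/1000+9/40→213/500; 281/1000+293/1000→287/500; 213/500+287/500→1. L = 2431/1000 ≈ 2.4310.
L − H = 2.4310 − 2.3940 = 0.037 bits.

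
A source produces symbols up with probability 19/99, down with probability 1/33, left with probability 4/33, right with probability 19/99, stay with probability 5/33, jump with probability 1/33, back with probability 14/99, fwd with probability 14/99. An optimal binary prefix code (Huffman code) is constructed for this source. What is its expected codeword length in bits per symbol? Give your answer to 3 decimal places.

Repeatedly combine the two least-probable nodes; the expected code length is the sum of the merged weights.
merge 1/33 + 1/33 → 2/33
merge 2/33 + 4/33 → 2/11
merge 14/99 + 14/99 → 28/99
merge 5/33 + 2/11 → 1/3
merge 19/99 + 19/99 → 38/99
merge 28/99 + 1/3 → 61/99
merge 38/99 + 61/99 → 1
L = 2/33 + 2/11 + 28/99 + 1/3 + 38/99 + 61/99 + 1 = 283/99 ≈ 2.859 bits/symbol.

2.859 bits/symbol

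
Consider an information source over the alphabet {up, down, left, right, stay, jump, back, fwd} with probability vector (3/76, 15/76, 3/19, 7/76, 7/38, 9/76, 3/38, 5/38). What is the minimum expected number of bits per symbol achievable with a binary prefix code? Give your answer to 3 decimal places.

Repeatedly combine the two least-probable nodes; the expected code length is the sum of the merged weights.
merge 3/76 + 3/38 → 9/76
merge 7/76 + 9/76 → 4/19
merge 9/76 + 5/38 → 1/4
merge 3/19 + 7/38 → 13/38
merge 15/76 + 4/19 → 31/76
merge 1/4 + 13/38 → 45/76
merge 31/76 + 45/76 → 1
L = 9/76 + 4/19 + 1/4 + 13/38 + 31/76 + 45/76 + 1 = 111/38 ≈ 2.921 bits/symbol.

2.921 bits/symbol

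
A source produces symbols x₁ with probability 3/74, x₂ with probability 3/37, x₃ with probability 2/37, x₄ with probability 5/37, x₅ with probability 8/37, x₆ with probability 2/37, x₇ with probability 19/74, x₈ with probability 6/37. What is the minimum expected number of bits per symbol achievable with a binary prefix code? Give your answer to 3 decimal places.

2.757 bits/symbol

Repeatedly combine the two least-probable nodes; the expected code length is the sum of the merged weights.
merge 3/74 + 2/37 → 7/74
merge 2/37 + 3/37 → 5/37
merge 7/74 + 5/37 → 17/74
merge 5/37 + 6/37 → 11/37
merge 8/37 + 17/74 → 33/74
merge 19/74 + 11/37 → 41/74
merge 33/74 + 41/74 → 1
L = 7/74 + 5/37 + 17/74 + 11/37 + 33/74 + 41/74 + 1 = 102/37 ≈ 2.757 bits/symbol.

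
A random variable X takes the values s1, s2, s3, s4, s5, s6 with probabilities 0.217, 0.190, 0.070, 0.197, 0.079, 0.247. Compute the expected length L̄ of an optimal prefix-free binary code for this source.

Repeatedly combine the two least-probable nodes; the expected code length is the sum of the merged weights.
merge 7/100 + 79/1000 → 149/1000
merge 149/1000 + 19/100 → 339/1000
merge 197/1000 + 217/1000 → 207/500
merge 247/1000 + 339/1000 → 293/500
merge 207/500 + 293/500 → 1
L = 149/1000 + 339/1000 + 207/500 + 293/500 + 1 = 311/125 = 2.488 bits/symbol.

2.488 bits/symbol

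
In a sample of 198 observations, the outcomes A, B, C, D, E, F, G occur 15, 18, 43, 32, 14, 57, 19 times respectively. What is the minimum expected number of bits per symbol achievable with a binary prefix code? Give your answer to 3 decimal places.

Probabilities are the counts divided by 198.
Repeatedly combine the two least-probable nodes; the expected code length is the sum of the merged weights.
merge 7/99 + 5/66 → 29/198
merge 1/11 + 19/198 → 37/198
merge 29/198 + 16/99 → 61/198
merge 37/198 + 43/198 → 40/99
merge 19/66 + 61/198 → 59/99
merge 40/99 + 59/99 → 1
L = 29/198 + 37/198 + 61/198 + 40/99 + 59/99 + 1 = 523/198 ≈ 2.641 bits/symbol.

2.641 bits/symbol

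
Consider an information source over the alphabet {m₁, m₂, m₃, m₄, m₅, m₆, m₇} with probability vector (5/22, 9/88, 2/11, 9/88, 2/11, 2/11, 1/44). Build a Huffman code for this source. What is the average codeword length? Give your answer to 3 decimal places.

Repeatedly combine the two least-probable nodes; the expected code length is the sum of the merged weights.
merge 1/44 + 9/88 → 1/8
merge 9/88 + 1/8 → 5/22
merge 2/11 + 2/11 → 4/11
merge 2/11 + 5/22 → 9/22
merge 5/22 + 4/11 → 13/22
merge 9/22 + 13/22 → 1
L = 1/8 + 5/22 + 4/11 + 9/22 + 13/22 + 1 = 239/88 ≈ 2.716 bits/symbol.

2.716 bits/symbol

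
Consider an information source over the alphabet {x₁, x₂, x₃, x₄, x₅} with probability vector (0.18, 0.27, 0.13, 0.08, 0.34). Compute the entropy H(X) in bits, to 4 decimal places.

2.1587 bits

H = −Σ pᵢ log₂ pᵢ.
−0.18·log₂(0.18) = 0.4453
−0.27·log₂(0.27) = 0.5100
−0.13·log₂(0.13) = 0.3826
−0.08·log₂(0.08) = 0.2915
−0.34·log₂(0.34) = 0.5292
Sum ≈ 2.1587 → 2.1587 bits.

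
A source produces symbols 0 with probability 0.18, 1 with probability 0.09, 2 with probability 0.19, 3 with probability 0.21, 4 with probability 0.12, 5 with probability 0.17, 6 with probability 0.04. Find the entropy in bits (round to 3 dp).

H = −Σ pᵢ log₂ pᵢ.
−0.18·log₂(0.18) = 0.4453
−0.09·log₂(0.09) = 0.3127
−0.19·log₂(0.19) = 0.4552
−0.21·log₂(0.21) = 0.4728
−0.12·log₂(0.12) = 0.3671
−0.17·log₂(0.17) = 0.4346
−0.04·log₂(0.04) = 0.1858
Sum ≈ 2.6734 → 2.673 bits.

2.673 bits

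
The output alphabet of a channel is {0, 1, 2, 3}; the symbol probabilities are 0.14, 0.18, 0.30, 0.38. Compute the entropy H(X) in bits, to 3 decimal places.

H = −Σ pᵢ log₂ pᵢ.
−0.14·log₂(0.14) = 0.3971
−0.18·log₂(0.18) = 0.4453
−0.30·log₂(0.30) = 0.5211
−0.38·log₂(0.38) = 0.5305
Sum ≈ 1.8940 → 1.894 bits.

1.894 bits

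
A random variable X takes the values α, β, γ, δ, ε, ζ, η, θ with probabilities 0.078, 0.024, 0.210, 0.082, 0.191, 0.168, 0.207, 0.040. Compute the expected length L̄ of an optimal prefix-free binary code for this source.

Repeatedly combine the two least-probable nodes; the expected code length is the sum of the merged weights.
merge 3/125 + 1/25 → 8/125
merge 8/125 + 39/500 → 71/500
merge 41/500 + 71/500 → 28/125
merge 21/125 + 191/1000 → 359/1000
merge 207/1000 + 21/100 → 417/1000
merge 28/125 + 359/1000 → 583/1000
merge 417/1000 + 583/1000 → 1
L = 8/125 + 71/500 + 28/125 + 359/1000 + 417/1000 + 583/1000 + 1 = 2789/1000 = 2.789 bits/symbol.

2.789 bits/symbol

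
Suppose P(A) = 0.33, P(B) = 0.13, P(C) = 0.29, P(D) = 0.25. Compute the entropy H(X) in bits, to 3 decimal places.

1.928 bits

H = −Σ pᵢ log₂ pᵢ.
−0.33·log₂(0.33) = 0.5278
−0.13·log₂(0.13) = 0.3826
−0.29·log₂(0.29) = 0.5179
−0.25·log₂(0.25) = 0.5000
Sum ≈ 1.9284 → 1.928 bits.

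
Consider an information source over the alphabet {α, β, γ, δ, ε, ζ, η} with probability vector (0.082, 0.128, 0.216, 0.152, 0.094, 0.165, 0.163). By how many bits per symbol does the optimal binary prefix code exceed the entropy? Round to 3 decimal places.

0.042 bits

Entropy H = −Σ p log₂ p ≈ 2.7423 bits.
Huffman merges: 41/500+47/500→22/125; 16/125+19/125→7/25; 163/1000+33/200→41/125; 22/125+27/125→49/125; 7/25+41/125→76/125; 49/125+76/125→1. L = 348/125 ≈ 2.7840.
L − H = 2.7840 − 2.7423 = 0.042 bits.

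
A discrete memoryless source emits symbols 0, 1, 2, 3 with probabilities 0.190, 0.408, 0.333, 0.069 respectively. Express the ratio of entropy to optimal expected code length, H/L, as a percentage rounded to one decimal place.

Entropy H = −Σ p log₂ p ≈ 1.7773 bits.
Huffman merges: 69/1000+19/100→259/1000; 259/1000+333/1000→74/125; 51/125+74/125→1. L = 1851/1000 ≈ 1.8510.
Efficiency = H/L = 1.7773/1.8510 = 96.0%.

96.0%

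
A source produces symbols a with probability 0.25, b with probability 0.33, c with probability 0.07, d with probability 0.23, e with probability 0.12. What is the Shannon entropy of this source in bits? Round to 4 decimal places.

H = −Σ pᵢ log₂ pᵢ.
−0.25·log₂(0.25) = 0.5000
−0.33·log₂(0.33) = 0.5278
−0.07·log₂(0.07) = 0.2686
−0.23·log₂(0.23) = 0.4877
−0.12·log₂(0.12) = 0.3671
Sum ≈ 2.1511 → 2.1511 bits.

2.1511 bits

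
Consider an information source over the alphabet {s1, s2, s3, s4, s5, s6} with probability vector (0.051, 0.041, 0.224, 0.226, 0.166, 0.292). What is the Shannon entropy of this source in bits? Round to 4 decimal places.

2.3249 bits

H = −Σ pᵢ log₂ pᵢ.
−0.051·log₂(0.051) = 0.2190
−0.041·log₂(0.041) = 0.1889
−0.224·log₂(0.224) = 0.4835
−0.226·log₂(0.226) = 0.4849
−0.166·log₂(0.166) = 0.4301
−0.292·log₂(0.292) = 0.5186
Sum ≈ 2.3249 → 2.3249 bits.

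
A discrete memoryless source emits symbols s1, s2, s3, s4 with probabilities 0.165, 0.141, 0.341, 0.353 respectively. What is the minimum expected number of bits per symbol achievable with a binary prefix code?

Repeatedly combine the two least-probable nodes; the expected code length is the sum of the merged weights.
merge 141/1000 + 33/200 → 153/500
merge 153/500 + 341/1000 → 647/1000
merge 353/1000 + 647/1000 → 1
L = 153/500 + 647/1000 + 1 = 1953/1000 = 1.953 bits/symbol.

1.953 bits/symbol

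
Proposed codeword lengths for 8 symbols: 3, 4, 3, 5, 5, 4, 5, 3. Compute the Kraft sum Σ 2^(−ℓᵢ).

0.59375

With common denominator 2^5 = 32: Σ 2^(−ℓᵢ) = 4/32 + 2/32 + 4/32 + 1/32 + 1/32 + 2/32 + 1/32 + 4/32 = 19/32 = 0.59375.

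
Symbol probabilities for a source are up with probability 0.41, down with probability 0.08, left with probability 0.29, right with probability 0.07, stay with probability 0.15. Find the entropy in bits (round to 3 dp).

H = −Σ pᵢ log₂ pᵢ.
−0.41·log₂(0.41) = 0.5274
−0.08·log₂(0.08) = 0.2915
−0.29·log₂(0.29) = 0.5179
−0.07·log₂(0.07) = 0.2686
−0.15·log₂(0.15) = 0.4105
Sum ≈ 2.0159 → 2.016 bits.

2.016 bits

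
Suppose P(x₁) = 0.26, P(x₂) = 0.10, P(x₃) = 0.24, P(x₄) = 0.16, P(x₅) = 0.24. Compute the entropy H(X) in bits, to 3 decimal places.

H = −Σ pᵢ log₂ pᵢ.
−0.26·log₂(0.26) = 0.5053
−0.10·log₂(0.10) = 0.3322
−0.24·log₂(0.24) = 0.4941
−0.16·log₂(0.16) = 0.4230
−0.24·log₂(0.24) = 0.4941
Sum ≈ 2.2488 → 2.249 bits.

2.249 bits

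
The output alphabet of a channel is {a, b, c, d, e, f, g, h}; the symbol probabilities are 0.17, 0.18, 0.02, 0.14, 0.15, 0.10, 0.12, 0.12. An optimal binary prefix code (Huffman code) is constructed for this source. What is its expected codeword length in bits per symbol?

Repeatedly combine the two least-probable nodes; the expected code length is the sum of the merged weights.
merge 1/50 + 1/10 → 3/25
merge 3/25 + 3/25 → 6/25
merge 3/25 + 7/50 → 13/50
merge 3/20 + 17/100 → 8/25
merge 9/50 + 6/25 → 21/50
merge 13/50 + 8/25 → 29/50
merge 21/50 + 29/50 → 1
L = 3/25 + 6/25 + 13/50 + 8/25 + 21/50 + 29/50 + 1 = 147/50 = 2.94 bits/symbol.

2.94 bits/symbol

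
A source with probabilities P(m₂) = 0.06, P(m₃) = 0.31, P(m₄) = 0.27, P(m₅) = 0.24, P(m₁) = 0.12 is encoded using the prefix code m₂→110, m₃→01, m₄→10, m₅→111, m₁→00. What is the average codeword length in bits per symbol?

L̄ = Σ pᵢ·ℓᵢ = 0.06·3 + 0.31·2 + 0.27·2 + 0.24·3 + 0.12·2 = 2.3 bits/symbol.

2.3 bits/symbol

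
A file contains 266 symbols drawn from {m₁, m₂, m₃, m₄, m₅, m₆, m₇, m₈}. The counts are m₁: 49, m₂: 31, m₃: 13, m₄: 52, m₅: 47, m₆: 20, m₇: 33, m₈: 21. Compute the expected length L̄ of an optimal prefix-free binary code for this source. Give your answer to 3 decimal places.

2.929 bits/symbol

Probabilities are the counts divided by 266.
Repeatedly combine the two least-probable nodes; the expected code length is the sum of the merged weights.
merge 13/266 + 10/133 → 33/266
merge 3/38 + 31/266 → 26/133
merge 33/266 + 33/266 → 33/133
merge 47/266 + 7/38 → 48/133
merge 26/133 + 26/133 → 52/133
merge 33/133 + 48/133 → 81/133
merge 52/133 + 81/133 → 1
L = 33/266 + 26/133 + 33/133 + 48/133 + 52/133 + 81/133 + 1 = 41/14 ≈ 2.929 bits/symbol.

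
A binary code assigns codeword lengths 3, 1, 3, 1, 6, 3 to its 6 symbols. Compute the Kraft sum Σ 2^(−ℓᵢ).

1.390625

With common denominator 2^6 = 64: Σ 2^(−ℓᵢ) = 8/64 + 32/64 + 8/64 + 32/64 + 1/64 + 8/64 = 89/64 = 1.390625.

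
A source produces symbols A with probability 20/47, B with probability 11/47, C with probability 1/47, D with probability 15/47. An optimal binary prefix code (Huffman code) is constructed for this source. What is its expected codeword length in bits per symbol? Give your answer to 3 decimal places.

1.830 bits/symbol

Repeatedly combine the two least-probable nodes; the expected code length is the sum of the merged weights.
merge 1/47 + 11/47 → 12/47
merge 12/47 + 15/47 → 27/47
merge 20/47 + 27/47 → 1
L = 12/47 + 27/47 + 1 = 86/47 ≈ 1.830 bits/symbol.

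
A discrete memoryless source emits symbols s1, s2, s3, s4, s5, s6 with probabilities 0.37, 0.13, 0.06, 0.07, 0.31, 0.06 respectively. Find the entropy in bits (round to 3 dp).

2.193 bits

H = −Σ pᵢ log₂ pᵢ.
−0.37·log₂(0.37) = 0.5307
−0.13·log₂(0.13) = 0.3826
−0.06·log₂(0.06) = 0.2435
−0.07·log₂(0.07) = 0.2686
−0.31·log₂(0.31) = 0.5238
−0.06·log₂(0.06) = 0.2435
Sum ≈ 2.1928 → 2.193 bits.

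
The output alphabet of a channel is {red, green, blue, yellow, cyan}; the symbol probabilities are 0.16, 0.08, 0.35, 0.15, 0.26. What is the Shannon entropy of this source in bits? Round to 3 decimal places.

2.160 bits

H = −Σ pᵢ log₂ pᵢ.
−0.16·log₂(0.16) = 0.4230
−0.08·log₂(0.08) = 0.2915
−0.35·log₂(0.35) = 0.5301
−0.15·log₂(0.15) = 0.4105
−0.26·log₂(0.26) = 0.5053
Sum ≈ 2.1605 → 2.160 bits.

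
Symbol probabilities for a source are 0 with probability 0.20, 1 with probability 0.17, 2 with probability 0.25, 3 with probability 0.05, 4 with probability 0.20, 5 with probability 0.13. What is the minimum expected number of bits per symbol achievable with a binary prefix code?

2.53 bits/symbol

Repeatedly combine the two least-probable nodes; the expected code length is the sum of the merged weights.
merge 1/20 + 13/100 → 9/50
merge 17/100 + 9/50 → 7/20
merge 1/5 + 1/5 → 2/5
merge 1/4 + 7/20 → 3/5
merge 2/5 + 3/5 → 1
L = 9/50 + 7/20 + 2/5 + 3/5 + 1 = 253/100 = 2.53 bits/symbol.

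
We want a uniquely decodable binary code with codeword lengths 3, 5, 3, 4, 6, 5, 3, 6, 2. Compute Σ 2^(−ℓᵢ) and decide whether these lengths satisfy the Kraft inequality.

With common denominator 2^6 = 64: Σ 2^(−ℓᵢ) = 8/64 + 2/64 + 8/64 + 4/64 + 1/64 + 2/64 + 8/64 + 1/64 + 16/64 = 50/64 = 0.78125.
Kraft's inequality requires Σ ≤ 1; here Σ = 0.78125 ≤ 1, so such a prefix code exists.

0.78125; yes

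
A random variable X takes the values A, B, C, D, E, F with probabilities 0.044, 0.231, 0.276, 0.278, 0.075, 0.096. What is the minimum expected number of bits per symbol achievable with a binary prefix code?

Repeatedly combine the two least-probable nodes; the expected code length is the sum of the merged weights.
merge 11/250 + 3/40 → 119/1000
merge 12/125 + 119/1000 → 43/200
merge 43/200 + 231/1000 → 223/500
merge 69/250 + 139/500 → 277/500
merge 223/500 + 277/500 → 1
L = 119/1000 + 43/200 + 223/500 + 277/500 + 1 = 1167/500 = 2.334 bits/symbol.

2.334 bits/symbol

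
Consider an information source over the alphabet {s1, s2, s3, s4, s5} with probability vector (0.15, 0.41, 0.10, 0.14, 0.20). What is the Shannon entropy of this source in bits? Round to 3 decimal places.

H = −Σ pᵢ log₂ pᵢ.
−0.15·log₂(0.15) = 0.4105
−0.41·log₂(0.41) = 0.5274
−0.10·log₂(0.10) = 0.3322
−0.14·log₂(0.14) = 0.3971
−0.20·log₂(0.20) = 0.4644
Sum ≈ 2.1316 → 2.132 bits.

2.132 bits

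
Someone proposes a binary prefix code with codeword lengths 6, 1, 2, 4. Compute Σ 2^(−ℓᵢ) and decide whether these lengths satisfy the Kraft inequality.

0.828125; yes

With common denominator 2^6 = 64: Σ 2^(−ℓᵢ) = 1/64 + 32/64 + 16/64 + 4/64 = 53/64 = 0.828125.
Kraft's inequality requires Σ ≤ 1; here Σ = 0.828125 ≤ 1, so such a prefix code exists.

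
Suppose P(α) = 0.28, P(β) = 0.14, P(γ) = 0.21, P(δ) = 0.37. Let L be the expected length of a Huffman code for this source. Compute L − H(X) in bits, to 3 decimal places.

Entropy H = −Σ p log₂ p ≈ 1.9149 bits.
Huffman merges: 7/50+21/100→7/20; 7/25+7/20→63/100; 37/100+63/100→1. L = 99/50 ≈ 1.9800.
L − H = 1.9800 − 1.9149 = 0.065 bits.

0.065 bits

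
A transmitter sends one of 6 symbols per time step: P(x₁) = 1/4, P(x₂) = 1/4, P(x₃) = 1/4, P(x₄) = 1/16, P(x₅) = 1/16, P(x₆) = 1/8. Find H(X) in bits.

Each probability is a power of 1/2, so log₂(1/p) is an integer.
H = Σ p·log₂(1/p) = 1/4·2 + 1/4·2 + 1/4·2 + 1/16·4 + 1/16·4 + 1/8·3 = 2.375 bits.

2.375 bits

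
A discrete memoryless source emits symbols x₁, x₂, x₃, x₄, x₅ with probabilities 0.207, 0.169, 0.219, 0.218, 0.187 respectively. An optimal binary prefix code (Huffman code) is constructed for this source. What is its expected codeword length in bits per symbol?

2.356 bits/symbol

Repeatedly combine the two least-probable nodes; the expected code length is the sum of the merged weights.
merge 169/1000 + 187/1000 → 89/250
merge 207/1000 + 109/500 → 17/40
merge 219/1000 + 89/250 → 23/40
merge 17/40 + 23/40 → 1
L = 89/250 + 17/40 + 23/40 + 1 = 589/250 = 2.356 bits/symbol.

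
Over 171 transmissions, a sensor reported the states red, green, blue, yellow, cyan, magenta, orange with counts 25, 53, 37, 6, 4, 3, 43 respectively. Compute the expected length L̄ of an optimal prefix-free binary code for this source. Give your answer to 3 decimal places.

Probabilities are the counts divided by 171.
Repeatedly combine the two least-probable nodes; the expected code length is the sum of the merged weights.
merge 1/57 + 4/171 → 7/171
merge 2/57 + 7/171 → 13/171
merge 13/171 + 25/171 → 2/9
merge 37/171 + 2/9 → 25/57
merge 43/171 + 53/171 → 32/57
merge 25/57 + 32/57 → 1
L = 7/171 + 13/171 + 2/9 + 25/57 + 32/57 + 1 = 400/171 ≈ 2.339 bits/symbol.

2.339 bits/symbol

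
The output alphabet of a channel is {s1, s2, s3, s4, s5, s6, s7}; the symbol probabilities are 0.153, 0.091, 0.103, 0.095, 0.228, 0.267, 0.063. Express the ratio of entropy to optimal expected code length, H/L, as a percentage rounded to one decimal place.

Entropy H = −Σ p log₂ p ≈ 2.6357 bits.
Huffman merges: 63/1000+91/1000→77/500; 19/200+103/1000→99/500; 153/1000+77/500→307/1000; 99/500+57/250→213/500; 267/1000+307/1000→287/500; 213/500+287/500→1. L = 2659/1000 ≈ 2.6590.
Efficiency = H/L = 2.6357/2.6590 = 99.1%.

99.1%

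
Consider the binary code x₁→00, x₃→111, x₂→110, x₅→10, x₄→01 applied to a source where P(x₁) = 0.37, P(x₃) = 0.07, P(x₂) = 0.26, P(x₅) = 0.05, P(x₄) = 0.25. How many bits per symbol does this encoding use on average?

L̄ = Σ pᵢ·ℓᵢ = 0.37·2 + 0.07·3 + 0.26·3 + 0.05·2 + 0.25·2 = 2.33 bits/symbol.

2.33 bits/symbol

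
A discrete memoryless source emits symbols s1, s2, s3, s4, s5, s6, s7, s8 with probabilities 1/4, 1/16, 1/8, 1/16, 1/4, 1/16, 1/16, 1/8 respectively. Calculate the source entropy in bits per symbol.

Each probability is a power of 1/2, so log₂(1/p) is an integer.
H = Σ p·log₂(1/p) = 1/4·2 + 1/16·4 + 1/8·3 + 1/16·4 + 1/4·2 + 1/16·4 + 1/16·4 + 1/8·3 = 2.75 bits.

2.75 bits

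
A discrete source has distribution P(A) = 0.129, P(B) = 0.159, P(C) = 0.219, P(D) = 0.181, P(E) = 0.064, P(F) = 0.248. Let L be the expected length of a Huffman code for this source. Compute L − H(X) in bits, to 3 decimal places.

0.051 bits

Entropy H = −Σ p log₂ p ≈ 2.4818 bits.
Huffman merges: 8/125+129/1000→193/1000; 159/1000+181/1000→17/50; 193/1000+219/1000→103/250; 31/125+17/50→147/250; 103/250+147/250→1. L = 2533/1000 ≈ 2.5330.
L − H = 2.5330 − 2.4818 = 0.051 bits.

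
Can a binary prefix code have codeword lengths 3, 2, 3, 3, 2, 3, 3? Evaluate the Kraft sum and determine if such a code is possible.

1.125; no

With common denominator 2^3 = 8: Σ 2^(−ℓᵢ) = 1/8 + 2/8 + 1/8 + 1/8 + 2/8 + 1/8 + 1/8 = 9/8 = 1.125.
Kraft's inequality requires Σ ≤ 1; here Σ = 1.125 > 1, so no such prefix code exists.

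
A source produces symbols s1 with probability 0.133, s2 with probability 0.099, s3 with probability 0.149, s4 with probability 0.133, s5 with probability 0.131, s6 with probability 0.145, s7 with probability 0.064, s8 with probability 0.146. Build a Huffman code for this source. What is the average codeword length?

Repeatedly combine the two least-probable nodes; the expected code length is the sum of the merged weights.
merge 8/125 + 99/1000 → 163/1000
merge 131/1000 + 133/1000 → 33/125
merge 133/1000 + 29/200 → 139/500
merge 73/500 + 149/1000 → 59/200
merge 163/1000 + 33/125 → 427/1000
merge 139/500 + 59/200 → 573/1000
merge 427/1000 + 573/1000 → 1
L = 163/1000 + 33/125 + 139/500 + 59/200 + 427/1000 + 573/1000 + 1 = 3 bits/symbol.

3 bits/symbol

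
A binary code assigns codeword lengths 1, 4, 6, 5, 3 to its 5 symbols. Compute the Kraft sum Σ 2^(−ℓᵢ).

With common denominator 2^6 = 64: Σ 2^(−ℓᵢ) = 32/64 + 4/64 + 1/64 + 2/64 + 8/64 = 47/64 = 0.734375.

0.734375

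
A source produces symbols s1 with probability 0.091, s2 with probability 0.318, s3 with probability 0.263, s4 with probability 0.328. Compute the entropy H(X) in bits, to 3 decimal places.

H = −Σ pᵢ log₂ pᵢ.
−0.091·log₂(0.091) = 0.3147
−0.318·log₂(0.318) = 0.5256
−0.263·log₂(0.263) = 0.5068
−0.328·log₂(0.328) = 0.5275
Sum ≈ 1.8746 → 1.875 bits.

1.875 bits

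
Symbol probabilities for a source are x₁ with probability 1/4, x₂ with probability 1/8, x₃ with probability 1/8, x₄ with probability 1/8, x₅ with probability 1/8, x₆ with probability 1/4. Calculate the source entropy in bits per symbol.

2.5 bits

Each probability is a power of 1/2, so log₂(1/p) is an integer.
H = Σ p·log₂(1/p) = 1/4·2 + 1/8·3 + 1/8·3 + 1/8·3 + 1/8·3 + 1/4·2 = 2.5 bits.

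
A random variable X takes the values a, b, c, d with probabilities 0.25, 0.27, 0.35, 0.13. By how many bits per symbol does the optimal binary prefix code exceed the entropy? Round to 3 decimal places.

Entropy H = −Σ p log₂ p ≈ 1.9228 bits.
Huffman merges: 13/100+1/4→19/50; 27/100+7/20→31/50; 19/50+31/50→1. L = 2 ≈ 2.0000.
L − H = 2.0000 − 1.9228 = 0.077 bits.

0.077 bits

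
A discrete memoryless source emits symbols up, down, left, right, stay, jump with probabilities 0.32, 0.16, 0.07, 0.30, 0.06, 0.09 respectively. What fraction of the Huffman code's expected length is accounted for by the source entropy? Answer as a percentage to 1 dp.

97.7%

Entropy H = −Σ p log₂ p ≈ 2.2949 bits.
Huffman merges: 3/50+7/100→13/100; 9/100+13/100→11/50; 4/25+11/50→19/50; 3/10+8/25→31/50; 19/50+31/50→1. L = 47/20 ≈ 2.3500.
Efficiency = H/L = 2.2949/2.3500 = 97.7%.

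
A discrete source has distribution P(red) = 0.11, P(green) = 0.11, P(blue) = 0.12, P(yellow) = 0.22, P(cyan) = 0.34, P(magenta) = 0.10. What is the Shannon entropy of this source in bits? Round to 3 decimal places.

H = −Σ pᵢ log₂ pᵢ.
−0.11·log₂(0.11) = 0.3503
−0.11·log₂(0.11) = 0.3503
−0.12·log₂(0.12) = 0.3671
−0.22·log₂(0.22) = 0.4806
−0.34·log₂(0.34) = 0.5292
−0.10·log₂(0.10) = 0.3322
Sum ≈ 2.4096 → 2.410 bits.

2.410 bits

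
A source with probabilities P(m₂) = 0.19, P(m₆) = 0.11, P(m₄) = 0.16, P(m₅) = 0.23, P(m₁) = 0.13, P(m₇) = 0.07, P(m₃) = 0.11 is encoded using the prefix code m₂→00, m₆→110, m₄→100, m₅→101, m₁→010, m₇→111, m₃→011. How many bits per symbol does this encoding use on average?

L̄ = Σ pᵢ·ℓᵢ = 0.19·2 + 0.11·3 + 0.16·3 + 0.23·3 + 0.13·3 + 0.07·3 + 0.11·3 = 2.81 bits/symbol.

2.81 bits/symbol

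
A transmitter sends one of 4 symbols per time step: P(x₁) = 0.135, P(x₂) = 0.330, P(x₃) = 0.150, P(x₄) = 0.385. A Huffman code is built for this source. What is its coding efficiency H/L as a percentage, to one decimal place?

97.8%

Entropy H = −Σ p log₂ p ≈ 1.8585 bits.
Huffman merges: 27/200+3/20→57/200; 57/200+33/100→123/200; 77/200+123/200→1. L = 19/10 ≈ 1.9000.
Efficiency = H/L = 1.8585/1.9000 = 97.8%.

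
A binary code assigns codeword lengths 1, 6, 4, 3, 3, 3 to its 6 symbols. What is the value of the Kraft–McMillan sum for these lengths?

0.953125

With common denominator 2^6 = 64: Σ 2^(−ℓᵢ) = 32/64 + 1/64 + 4/64 + 8/64 + 8/64 + 8/64 = 61/64 = 0.953125.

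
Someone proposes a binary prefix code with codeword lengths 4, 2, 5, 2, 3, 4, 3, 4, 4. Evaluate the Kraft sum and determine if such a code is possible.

1.03125; no

With common denominator 2^5 = 32: Σ 2^(−ℓᵢ) = 2/32 + 8/32 + 1/32 + 8/32 + 4/32 + 2/32 + 4/32 + 2/32 + 2/32 = 33/32 = 1.03125.
Kraft's inequality requires Σ ≤ 1; here Σ = 1.03125 > 1, so no such prefix code exists.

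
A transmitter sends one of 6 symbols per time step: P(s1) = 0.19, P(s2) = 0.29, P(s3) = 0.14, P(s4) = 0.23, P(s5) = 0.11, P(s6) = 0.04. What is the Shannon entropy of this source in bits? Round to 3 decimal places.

2.394 bits

H = −Σ pᵢ log₂ pᵢ.
−0.19·log₂(0.19) = 0.4552
−0.29·log₂(0.29) = 0.5179
−0.14·log₂(0.14) = 0.3971
−0.23·log₂(0.23) = 0.4877
−0.11·log₂(0.11) = 0.3503
−0.04·log₂(0.04) = 0.1858
Sum ≈ 2.3939 → 2.394 bits.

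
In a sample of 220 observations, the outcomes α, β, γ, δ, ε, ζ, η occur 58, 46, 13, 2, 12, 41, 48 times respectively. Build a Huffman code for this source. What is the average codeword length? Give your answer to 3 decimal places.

2.495 bits/symbol

Probabilities are the counts divided by 220.
Repeatedly combine the two least-probable nodes; the expected code length is the sum of the merged weights.
merge 1/110 + 3/55 → 7/110
merge 13/220 + 7/110 → 27/220
merge 27/220 + 41/220 → 17/55
merge 23/110 + 12/55 → 47/110
merge 29/110 + 17/55 → 63/110
merge 47/110 + 63/110 → 1
L = 7/110 + 27/220 + 17/55 + 47/110 + 63/110 + 1 = 549/220 ≈ 2.495 bits/symbol.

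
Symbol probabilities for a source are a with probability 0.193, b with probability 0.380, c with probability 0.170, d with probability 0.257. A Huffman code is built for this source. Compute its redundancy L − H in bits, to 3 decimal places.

0.056 bits

Entropy H = −Σ p log₂ p ≈ 1.9269 bits.
Huffman merges: 17/100+193/1000→363/1000; 257/1000+363/1000→31/50; 19/50+31/50→1. L = 1983/1000 ≈ 1.9830.
L − H = 1.9830 − 1.9269 = 0.056 bits.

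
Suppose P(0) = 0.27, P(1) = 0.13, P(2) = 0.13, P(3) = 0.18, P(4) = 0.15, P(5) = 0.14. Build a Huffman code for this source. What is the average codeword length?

2.55 bits/symbol

Repeatedly combine the two least-probable nodes; the expected code length is the sum of the merged weights.
merge 13/100 + 13/100 → 13/50
merge 7/50 + 3/20 → 29/100
merge 9/50 + 13/50 → 11/25
merge 27/100 + 29/100 → 14/25
merge 11/25 + 14/25 → 1
L = 13/50 + 29/100 + 11/25 + 14/25 + 1 = 51/20 = 2.55 bits/symbol.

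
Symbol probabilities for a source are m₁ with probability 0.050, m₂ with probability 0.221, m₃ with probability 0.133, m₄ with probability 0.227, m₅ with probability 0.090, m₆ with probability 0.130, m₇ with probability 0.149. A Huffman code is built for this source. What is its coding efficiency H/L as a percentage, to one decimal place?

Entropy H = −Σ p log₂ p ≈ 2.6747 bits.
Huffman merges: 1/20+9/100→7/50; 13/100+133/1000→263/1000; 7/50+149/1000→289/1000; 221/1000+227/1000→56/125; 263/1000+289/1000→69/125; 56/125+69/125→1. L = 673/250 ≈ 2.6920.
Efficiency = H/L = 2.6747/2.6920 = 99.4%.

99.4%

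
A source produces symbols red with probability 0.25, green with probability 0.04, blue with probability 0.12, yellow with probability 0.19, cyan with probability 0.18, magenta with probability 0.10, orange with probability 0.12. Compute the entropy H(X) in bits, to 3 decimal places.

2.653 bits

H = −Σ pᵢ log₂ pᵢ.
−0.25·log₂(0.25) = 0.5000
−0.04·log₂(0.04) = 0.1858
−0.12·log₂(0.12) = 0.3671
−0.19·log₂(0.19) = 0.4552
−0.18·log₂(0.18) = 0.4453
−0.10·log₂(0.10) = 0.3322
−0.12·log₂(0.12) = 0.3671
Sum ≈ 2.6526 → 2.653 bits.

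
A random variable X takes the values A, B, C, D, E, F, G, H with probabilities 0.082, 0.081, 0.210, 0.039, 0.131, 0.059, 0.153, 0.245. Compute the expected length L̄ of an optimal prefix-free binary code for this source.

2.806 bits/symbol

Repeatedly combine the two least-probable nodes; the expected code length is the sum of the merged weights.
merge 39/1000 + 59/1000 → 49/500
merge 81/1000 + 41/500 → 163/1000
merge 49/500 + 131/1000 → 229/1000
merge 153/1000 + 163/1000 → 79/250
merge 21/100 + 229/1000 → 439/1000
merge 49/200 + 79/250 → 561/1000
merge 439/1000 + 561/1000 → 1
L = 49/500 + 163/1000 + 229/1000 + 79/250 + 439/1000 + 561/1000 + 1 = 1403/500 = 2.806 bits/symbol.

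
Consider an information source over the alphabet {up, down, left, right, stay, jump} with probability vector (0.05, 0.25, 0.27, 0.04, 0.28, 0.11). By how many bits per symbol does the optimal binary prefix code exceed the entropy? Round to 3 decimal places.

0.014 bits

Entropy H = −Σ p log₂ p ≈ 2.2764 bits.
Huffman merges: 1/25+1/20→9/100; 9/100+11/100→1/5; 1/5+1/4→9/20; 27/100+7/25→11/20; 9/20+11/20→1. L = 229/100 ≈ 2.2900.
L − H = 2.2900 − 2.2764 = 0.014 bits.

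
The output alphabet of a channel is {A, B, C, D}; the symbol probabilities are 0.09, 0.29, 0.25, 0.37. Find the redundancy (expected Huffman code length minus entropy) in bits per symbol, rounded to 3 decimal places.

0.109 bits

Entropy H = −Σ p log₂ p ≈ 1.8613 bits.
Huffman merges: 9/100+1/4→17/50; 29/100+17/50→63/100; 37/100+63/100→1. L = 197/100 ≈ 1.9700.
L − H = 1.9700 − 1.8613 = 0.109 bits.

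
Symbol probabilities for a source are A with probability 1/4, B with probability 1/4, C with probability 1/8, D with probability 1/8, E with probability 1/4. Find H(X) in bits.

Each probability is a power of 1/2, so log₂(1/p) is an integer.
H = Σ p·log₂(1/p) = 1/4·2 + 1/4·2 + 1/8·3 + 1/8·3 + 1/4·2 = 2.25 bits.

2.25 bits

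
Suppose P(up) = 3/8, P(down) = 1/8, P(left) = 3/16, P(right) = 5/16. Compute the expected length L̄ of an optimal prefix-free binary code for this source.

Repeatedly combine the two least-probable nodes; the expected code length is the sum of the merged weights.
merge 1/8 + 3/16 → 5/16
merge 5/16 + 5/16 → 5/8
merge 3/8 + 5/8 → 1
L = 5/16 + 5/8 + 1 = 31/16 = 1.9375 bits/symbol.

1.9375 bits/symbol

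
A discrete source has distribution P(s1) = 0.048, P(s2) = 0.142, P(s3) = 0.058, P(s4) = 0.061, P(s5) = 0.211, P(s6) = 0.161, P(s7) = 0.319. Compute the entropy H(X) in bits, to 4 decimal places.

H = −Σ pᵢ log₂ pᵢ.
−0.048·log₂(0.048) = 0.2103
−0.142·log₂(0.142) = 0.3999
−0.058·log₂(0.058) = 0.2383
−0.061·log₂(0.061) = 0.2461
−0.211·log₂(0.211) = 0.4736
−0.161·log₂(0.161) = 0.4242
−0.319·log₂(0.319) = 0.5258
Sum ≈ 2.5182 → 2.5182 bits.

2.5182 bits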